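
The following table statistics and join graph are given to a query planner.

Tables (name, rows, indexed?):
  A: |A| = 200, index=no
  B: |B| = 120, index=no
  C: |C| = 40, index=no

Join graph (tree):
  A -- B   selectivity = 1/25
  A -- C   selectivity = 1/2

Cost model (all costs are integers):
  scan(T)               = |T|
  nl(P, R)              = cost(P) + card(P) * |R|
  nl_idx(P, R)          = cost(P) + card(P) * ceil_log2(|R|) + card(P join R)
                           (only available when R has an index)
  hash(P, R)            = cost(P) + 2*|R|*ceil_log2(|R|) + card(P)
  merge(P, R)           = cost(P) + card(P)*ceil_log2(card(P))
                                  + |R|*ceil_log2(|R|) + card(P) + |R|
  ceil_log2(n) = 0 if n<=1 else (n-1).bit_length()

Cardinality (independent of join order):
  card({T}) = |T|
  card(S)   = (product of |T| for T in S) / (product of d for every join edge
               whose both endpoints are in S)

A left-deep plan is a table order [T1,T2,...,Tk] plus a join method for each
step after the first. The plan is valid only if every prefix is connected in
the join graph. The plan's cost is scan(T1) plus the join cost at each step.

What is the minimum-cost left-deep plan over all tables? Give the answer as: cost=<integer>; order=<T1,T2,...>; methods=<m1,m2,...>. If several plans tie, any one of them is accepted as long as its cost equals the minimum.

cost=3520; order=A,B,C; methods=hash,hash

Selinger DP (subsets sized 1..n):
  {A}: scan cost=200, card=200
  {B}: scan cost=120, card=120
  {C}: scan cost=40, card=40
  {AB}: card=960; try (B,hash)→2080, (A,merge)→2880, (B,merge)→2960, (A,hash)→3440, (A,nl)→24120, (B,nl)→24200; best=2080 via (B,hash)
  {AC}: card=4000; try (C,hash)→880, (A,merge)→2120, (C,merge)→2280, (A,hash)→3280, (A,nl)→8040, (C,nl)→8200; best=880 via (C,hash)
  {ABC}: card=19200; try (C,hash)→3520, (B,hash)→6560, (C,merge)→12920, (C,nl)→40480, (B,merge)→53840, (B,nl)→480880; best=3520 via (C,hash)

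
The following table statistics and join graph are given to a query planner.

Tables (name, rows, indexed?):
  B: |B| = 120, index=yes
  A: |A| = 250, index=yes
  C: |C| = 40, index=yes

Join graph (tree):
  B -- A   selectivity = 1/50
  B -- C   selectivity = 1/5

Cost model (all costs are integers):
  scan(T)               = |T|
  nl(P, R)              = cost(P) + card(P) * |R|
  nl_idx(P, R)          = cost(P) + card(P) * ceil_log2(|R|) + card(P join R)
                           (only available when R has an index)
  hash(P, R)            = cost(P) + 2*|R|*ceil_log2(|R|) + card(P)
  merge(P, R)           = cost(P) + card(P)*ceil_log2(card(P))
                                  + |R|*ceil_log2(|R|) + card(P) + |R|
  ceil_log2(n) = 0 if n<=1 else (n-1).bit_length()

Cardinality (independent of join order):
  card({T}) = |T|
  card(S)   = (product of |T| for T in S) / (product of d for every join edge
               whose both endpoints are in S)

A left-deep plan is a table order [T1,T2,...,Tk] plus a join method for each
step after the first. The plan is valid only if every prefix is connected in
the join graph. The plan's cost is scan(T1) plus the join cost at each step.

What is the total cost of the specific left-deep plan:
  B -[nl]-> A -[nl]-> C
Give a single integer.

step 1: scan B: cost=120, card=120
step 2: join A via nl
    card(P join A) = 120*250/(50) = 600
    cost = 120 + 120*250 = 30120
step 3: join C via nl
    card(P join C) = 600*40/(5) = 4800
    cost = 30120 + 600*40 = 54120

54120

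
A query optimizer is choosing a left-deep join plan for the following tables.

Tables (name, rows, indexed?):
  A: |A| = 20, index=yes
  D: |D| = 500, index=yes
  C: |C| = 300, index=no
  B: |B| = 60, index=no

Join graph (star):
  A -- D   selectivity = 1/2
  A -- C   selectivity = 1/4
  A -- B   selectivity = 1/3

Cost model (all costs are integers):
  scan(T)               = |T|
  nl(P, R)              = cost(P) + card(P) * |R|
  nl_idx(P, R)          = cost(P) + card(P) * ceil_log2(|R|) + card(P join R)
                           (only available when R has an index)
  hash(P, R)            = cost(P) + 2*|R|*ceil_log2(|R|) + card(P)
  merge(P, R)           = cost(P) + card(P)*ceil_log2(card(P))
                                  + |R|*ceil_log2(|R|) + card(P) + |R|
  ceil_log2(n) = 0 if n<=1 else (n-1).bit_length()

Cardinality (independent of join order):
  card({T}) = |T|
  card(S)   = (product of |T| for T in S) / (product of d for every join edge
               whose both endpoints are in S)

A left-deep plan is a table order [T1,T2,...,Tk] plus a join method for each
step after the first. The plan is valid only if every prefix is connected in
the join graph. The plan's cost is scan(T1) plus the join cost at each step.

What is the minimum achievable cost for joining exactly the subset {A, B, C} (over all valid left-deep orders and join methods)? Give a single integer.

3020

Selinger DP over subsets of {A,B,C}:
  {A}: scan cost=20, card=20
  {C}: scan cost=300, card=300
  {B}: scan cost=60, card=60
  {AC}: card=1500; try (A,hash)→800, (C,merge)→3140, (A,nl_idx)→3300, (A,merge)→3420, (C,hash)→5440, (C,nl)→6020 …(+1); best=800 via (A,hash)
  {AB}: card=400; try (A,hash)→320, (B,merge)→560, (A,merge)→600, (B,hash)→760, (A,nl_idx)→760, (B,nl)→1220 …(+1); best=320 via (A,hash)
  {ABC}: card=30000; try (B,hash)→3020, (C,hash)→6120, (C,merge)→7320, (B,merge)→19220, (B,nl)→90800, (C,nl)→120320; best=3020 via (B,hash)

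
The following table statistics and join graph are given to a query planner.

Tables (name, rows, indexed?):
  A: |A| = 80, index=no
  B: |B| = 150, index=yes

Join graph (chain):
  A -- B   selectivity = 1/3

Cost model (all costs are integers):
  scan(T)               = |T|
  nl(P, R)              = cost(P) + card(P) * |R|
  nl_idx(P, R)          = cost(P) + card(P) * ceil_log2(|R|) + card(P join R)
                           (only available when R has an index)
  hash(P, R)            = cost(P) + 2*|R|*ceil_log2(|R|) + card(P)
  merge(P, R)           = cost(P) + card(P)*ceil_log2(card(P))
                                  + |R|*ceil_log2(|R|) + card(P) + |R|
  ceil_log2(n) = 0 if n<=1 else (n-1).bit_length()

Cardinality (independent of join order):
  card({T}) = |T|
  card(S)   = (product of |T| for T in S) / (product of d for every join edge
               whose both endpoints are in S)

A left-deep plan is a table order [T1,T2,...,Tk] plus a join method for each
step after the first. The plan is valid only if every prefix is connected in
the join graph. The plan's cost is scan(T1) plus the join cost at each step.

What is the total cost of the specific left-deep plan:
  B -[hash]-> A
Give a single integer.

1420

step 1: scan B: cost=150, card=150
step 2: join A via hash
    card(P join A) = 150*80/(3) = 4000
    cost = 150 + 2*80*7 + 150 = 1420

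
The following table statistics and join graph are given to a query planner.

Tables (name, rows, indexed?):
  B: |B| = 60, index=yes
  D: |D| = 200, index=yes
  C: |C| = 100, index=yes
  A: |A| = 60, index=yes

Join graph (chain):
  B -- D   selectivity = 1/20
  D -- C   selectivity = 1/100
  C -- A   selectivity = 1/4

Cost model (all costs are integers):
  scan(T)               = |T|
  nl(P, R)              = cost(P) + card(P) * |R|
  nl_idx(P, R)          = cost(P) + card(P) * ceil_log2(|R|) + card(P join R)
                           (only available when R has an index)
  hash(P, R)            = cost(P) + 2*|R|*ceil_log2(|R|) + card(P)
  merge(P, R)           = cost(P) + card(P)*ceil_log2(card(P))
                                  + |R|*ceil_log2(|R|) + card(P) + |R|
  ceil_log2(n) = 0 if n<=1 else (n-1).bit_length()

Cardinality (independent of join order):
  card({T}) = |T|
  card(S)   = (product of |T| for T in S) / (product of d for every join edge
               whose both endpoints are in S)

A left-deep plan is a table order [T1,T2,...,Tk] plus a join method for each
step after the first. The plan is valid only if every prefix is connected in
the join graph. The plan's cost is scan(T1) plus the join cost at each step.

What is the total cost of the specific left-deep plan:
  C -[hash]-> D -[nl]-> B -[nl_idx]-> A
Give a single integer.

28000

step 1: scan C: cost=100, card=100
step 2: join D via hash
    card(P join D) = 100*200/(100) = 200
    cost = 100 + 2*200*8 + 100 = 3400
step 3: join B via nl
    card(P join B) = 200*60/(20) = 600
    cost = 3400 + 200*60 = 15400
step 4: join A via nl_idx
    card(P join A) = 600*60/(4) = 9000
    cost = 15400 + 600*6 + 9000 = 28000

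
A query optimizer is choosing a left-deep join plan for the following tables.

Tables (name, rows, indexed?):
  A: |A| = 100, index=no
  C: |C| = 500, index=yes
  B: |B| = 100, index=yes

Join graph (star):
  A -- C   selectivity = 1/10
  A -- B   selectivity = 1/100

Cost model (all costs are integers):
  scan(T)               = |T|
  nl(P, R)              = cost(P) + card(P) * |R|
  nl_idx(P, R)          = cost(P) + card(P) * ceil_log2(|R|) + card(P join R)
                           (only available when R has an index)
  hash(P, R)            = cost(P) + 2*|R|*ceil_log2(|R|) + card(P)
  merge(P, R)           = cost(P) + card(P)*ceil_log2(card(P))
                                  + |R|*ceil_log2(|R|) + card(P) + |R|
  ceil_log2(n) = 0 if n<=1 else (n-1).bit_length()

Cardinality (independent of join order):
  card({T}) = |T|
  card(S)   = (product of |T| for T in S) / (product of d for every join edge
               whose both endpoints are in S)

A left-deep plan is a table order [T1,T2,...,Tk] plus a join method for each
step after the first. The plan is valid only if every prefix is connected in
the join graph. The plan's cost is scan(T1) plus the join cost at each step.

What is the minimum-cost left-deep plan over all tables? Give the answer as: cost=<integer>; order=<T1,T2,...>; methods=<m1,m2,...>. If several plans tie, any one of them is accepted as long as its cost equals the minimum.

Selinger DP (subsets sized 1..n):
  {A}: scan cost=100, card=100
  {C}: scan cost=500, card=500
  {B}: scan cost=100, card=100
  {AC}: card=5000; try (A,hash)→2400, (C,merge)→5900, (C,nl_idx)→6000, (A,merge)→6300, (C,hash)→9200, (C,nl)→50100 …(+1); best=2400 via (A,hash)
  {AB}: card=100; try (B,nl_idx)→900, (B,hash)→1600, (A,hash)→1600, (B,merge)→1700, (A,merge)→1700, (B,nl)→10100 …(+1); best=900 via (B,nl_idx)
  {ABC}: card=5000; try (C,merge)→6700, (C,nl_idx)→6800, (B,hash)→8800, (C,hash)→10000, (B,nl_idx)→42400, (C,nl)→50900 …(+2); best=6700 via (C,merge)

cost=6700; order=A,B,C; methods=nl_idx,merge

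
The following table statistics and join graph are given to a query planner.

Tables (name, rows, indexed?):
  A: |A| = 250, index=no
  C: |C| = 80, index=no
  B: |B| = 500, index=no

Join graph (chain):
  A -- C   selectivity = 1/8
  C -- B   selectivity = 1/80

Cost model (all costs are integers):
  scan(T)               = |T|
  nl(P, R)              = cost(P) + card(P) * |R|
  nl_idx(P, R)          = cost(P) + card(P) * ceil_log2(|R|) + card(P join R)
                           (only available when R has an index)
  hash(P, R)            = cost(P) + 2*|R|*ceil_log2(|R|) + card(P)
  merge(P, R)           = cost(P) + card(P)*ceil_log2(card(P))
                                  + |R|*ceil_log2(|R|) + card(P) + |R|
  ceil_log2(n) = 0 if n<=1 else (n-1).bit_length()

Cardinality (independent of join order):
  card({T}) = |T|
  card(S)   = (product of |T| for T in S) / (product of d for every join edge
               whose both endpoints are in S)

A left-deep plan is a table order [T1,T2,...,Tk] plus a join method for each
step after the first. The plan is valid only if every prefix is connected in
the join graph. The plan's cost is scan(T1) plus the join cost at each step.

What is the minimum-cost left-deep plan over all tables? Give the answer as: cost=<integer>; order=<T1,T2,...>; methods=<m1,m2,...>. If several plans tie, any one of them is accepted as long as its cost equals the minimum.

cost=6620; order=B,C,A; methods=hash,hash

Selinger DP (subsets sized 1..n):
  {A}: scan cost=250, card=250
  {C}: scan cost=80, card=80
  {B}: scan cost=500, card=500
  {AC}: card=2500; try (C,hash)→1620, (A,merge)→2970, (C,merge)→3140, (A,hash)→4160, (A,nl)→20080, (C,nl)→20250; best=1620 via (C,hash)
  {BC}: card=500; try (C,hash)→2120, (B,merge)→5720, (C,merge)→6140, (B,hash)→9160, (B,nl)→40080, (C,nl)→40500; best=2120 via (C,hash)
  {ABC}: card=15625; try (A,hash)→6620, (A,merge)→9370, (B,hash)→13120, (B,merge)→39120, (A,nl)→127120, (B,nl)→1251620; best=6620 via (A,hash)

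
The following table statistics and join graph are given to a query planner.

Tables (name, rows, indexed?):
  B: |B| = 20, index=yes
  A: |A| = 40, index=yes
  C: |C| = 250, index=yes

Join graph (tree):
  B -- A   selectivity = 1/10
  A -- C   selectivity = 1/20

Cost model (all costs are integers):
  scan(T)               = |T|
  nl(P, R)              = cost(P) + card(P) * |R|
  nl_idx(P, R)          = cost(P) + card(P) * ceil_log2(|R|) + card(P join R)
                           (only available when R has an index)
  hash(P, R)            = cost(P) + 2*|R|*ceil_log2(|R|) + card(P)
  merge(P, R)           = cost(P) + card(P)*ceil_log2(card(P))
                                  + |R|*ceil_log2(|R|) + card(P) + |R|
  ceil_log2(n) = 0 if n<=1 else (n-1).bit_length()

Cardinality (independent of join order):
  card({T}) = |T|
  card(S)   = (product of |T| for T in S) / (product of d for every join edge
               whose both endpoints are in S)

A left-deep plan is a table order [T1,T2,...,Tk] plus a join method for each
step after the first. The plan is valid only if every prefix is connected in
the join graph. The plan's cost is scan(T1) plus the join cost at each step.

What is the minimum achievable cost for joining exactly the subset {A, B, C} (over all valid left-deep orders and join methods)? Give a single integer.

1560

Selinger DP over subsets of {A,B,C}:
  {B}: scan cost=20, card=20
  {A}: scan cost=40, card=40
  {C}: scan cost=250, card=250
  {AB}: card=80; try (A,nl_idx)→220, (B,hash)→280, (B,nl_idx)→320, (A,merge)→420, (B,merge)→440, (A,hash)→520 …(+2); best=220 via (A,nl_idx)
  {AC}: card=500; try (C,nl_idx)→860, (A,hash)→980, (A,nl_idx)→2250, (C,merge)→2570, (A,merge)→2780, (C,hash)→4080 …(+2); best=860 via (C,nl_idx)
  {ABC}: card=1000; try (B,hash)→1560, (C,nl_idx)→1860, (C,merge)→3110, (C,hash)→4300, (B,nl_idx)→4360, (B,merge)→5980 …(+2); best=1560 via (B,hash)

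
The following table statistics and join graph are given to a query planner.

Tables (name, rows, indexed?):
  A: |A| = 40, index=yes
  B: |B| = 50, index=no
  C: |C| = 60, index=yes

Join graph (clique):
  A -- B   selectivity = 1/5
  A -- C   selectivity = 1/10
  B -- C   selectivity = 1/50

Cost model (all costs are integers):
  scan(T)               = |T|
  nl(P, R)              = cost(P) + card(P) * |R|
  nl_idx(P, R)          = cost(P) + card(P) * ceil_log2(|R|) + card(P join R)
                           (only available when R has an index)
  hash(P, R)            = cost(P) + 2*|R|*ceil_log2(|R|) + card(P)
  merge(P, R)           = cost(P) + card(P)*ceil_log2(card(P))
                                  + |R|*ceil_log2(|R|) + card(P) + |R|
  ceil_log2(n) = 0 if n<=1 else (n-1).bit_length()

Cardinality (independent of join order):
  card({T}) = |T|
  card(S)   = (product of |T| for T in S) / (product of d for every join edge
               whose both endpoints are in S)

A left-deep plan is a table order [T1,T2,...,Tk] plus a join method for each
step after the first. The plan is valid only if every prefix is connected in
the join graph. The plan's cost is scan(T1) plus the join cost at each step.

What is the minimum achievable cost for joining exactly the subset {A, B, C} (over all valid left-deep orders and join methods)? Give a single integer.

Selinger DP over subsets of {A,B,C}:
  {A}: scan cost=40, card=40
  {B}: scan cost=50, card=50
  {C}: scan cost=60, card=60
  {AB}: card=400; try (A,hash)→580, (B,merge)→670, (B,hash)→680, (A,merge)→680, (A,nl_idx)→750, (B,nl)→2040 …(+1); best=580 via (A,hash)
  {AC}: card=240; try (C,nl_idx)→520, (A,hash)→600, (A,nl_idx)→660, (C,merge)→740, (A,merge)→760, (C,hash)→800 …(+2); best=520 via (C,nl_idx)
  {BC}: card=60; try (C,nl_idx)→410, (B,hash)→720, (C,hash)→820, (C,merge)→820, (B,merge)→830, (C,nl)→3050 …(+1); best=410 via (C,nl_idx)
  {ABC}: card=48; try (A,nl_idx)→818, (A,hash)→950, (A,merge)→1110, (B,hash)→1360, (C,hash)→1700, (A,nl)→2810 …(+5); best=818 via (A,nl_idx)

818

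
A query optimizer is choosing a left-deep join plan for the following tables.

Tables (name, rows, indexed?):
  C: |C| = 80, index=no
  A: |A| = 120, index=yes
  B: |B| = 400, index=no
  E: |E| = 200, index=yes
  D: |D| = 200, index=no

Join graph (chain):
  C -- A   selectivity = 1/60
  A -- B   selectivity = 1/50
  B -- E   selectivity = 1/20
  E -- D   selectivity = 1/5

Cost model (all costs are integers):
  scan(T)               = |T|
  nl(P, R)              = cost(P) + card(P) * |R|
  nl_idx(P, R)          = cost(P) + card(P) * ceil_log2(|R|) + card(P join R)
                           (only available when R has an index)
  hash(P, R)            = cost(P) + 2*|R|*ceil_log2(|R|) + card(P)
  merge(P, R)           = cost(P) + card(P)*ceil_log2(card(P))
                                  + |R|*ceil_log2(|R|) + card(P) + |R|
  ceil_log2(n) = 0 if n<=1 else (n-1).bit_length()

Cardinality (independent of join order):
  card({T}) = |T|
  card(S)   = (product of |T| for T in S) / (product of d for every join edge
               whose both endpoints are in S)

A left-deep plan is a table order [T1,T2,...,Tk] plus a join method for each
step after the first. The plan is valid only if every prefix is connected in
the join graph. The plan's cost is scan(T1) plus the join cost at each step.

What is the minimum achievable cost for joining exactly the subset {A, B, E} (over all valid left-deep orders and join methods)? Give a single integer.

6640

Selinger DP over subsets of {A,B,E}:
  {A}: scan cost=120, card=120
  {B}: scan cost=400, card=400
  {E}: scan cost=200, card=200
  {AB}: card=960; try (A,hash)→2480, (A,nl_idx)→4160, (B,merge)→5080, (A,merge)→5360, (B,hash)→7440, (B,nl)→48120 …(+1); best=2480 via (A,hash)
  {BE}: card=4000; try (E,hash)→4000, (B,merge)→6000, (E,merge)→6200, (E,nl_idx)→7600, (B,hash)→7600, (B,nl)→80200 …(+1); best=4000 via (E,hash)
  {ABE}: card=9600; try (E,hash)→6640, (A,hash)→9680, (E,merge)→14840, (E,nl_idx)→19760, (A,nl_idx)→41600, (A,merge)→56960 …(+2); best=6640 via (E,hash)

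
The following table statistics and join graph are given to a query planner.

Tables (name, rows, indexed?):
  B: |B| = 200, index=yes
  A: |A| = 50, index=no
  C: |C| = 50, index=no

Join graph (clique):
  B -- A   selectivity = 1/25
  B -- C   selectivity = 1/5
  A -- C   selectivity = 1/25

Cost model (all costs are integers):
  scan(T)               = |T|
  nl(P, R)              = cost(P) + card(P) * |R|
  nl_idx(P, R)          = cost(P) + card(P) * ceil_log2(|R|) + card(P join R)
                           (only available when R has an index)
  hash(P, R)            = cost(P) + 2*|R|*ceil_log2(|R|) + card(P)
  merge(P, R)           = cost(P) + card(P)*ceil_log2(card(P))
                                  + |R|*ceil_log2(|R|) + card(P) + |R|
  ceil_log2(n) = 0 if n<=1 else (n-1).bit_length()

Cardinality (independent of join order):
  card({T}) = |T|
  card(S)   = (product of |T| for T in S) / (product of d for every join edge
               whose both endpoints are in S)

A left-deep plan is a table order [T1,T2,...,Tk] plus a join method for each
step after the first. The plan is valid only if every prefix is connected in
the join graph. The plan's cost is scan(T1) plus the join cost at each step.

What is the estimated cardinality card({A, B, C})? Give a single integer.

Tables in S: A(50), B(200), C(50)
Edges inside S: B-A(d=25), B-C(d=5), A-C(d=25)
numerator = 50 * 200 * 50 = 500000
denominator = 25 * 5 * 25 = 3125
card(S) = 500000 / 3125 = 160

160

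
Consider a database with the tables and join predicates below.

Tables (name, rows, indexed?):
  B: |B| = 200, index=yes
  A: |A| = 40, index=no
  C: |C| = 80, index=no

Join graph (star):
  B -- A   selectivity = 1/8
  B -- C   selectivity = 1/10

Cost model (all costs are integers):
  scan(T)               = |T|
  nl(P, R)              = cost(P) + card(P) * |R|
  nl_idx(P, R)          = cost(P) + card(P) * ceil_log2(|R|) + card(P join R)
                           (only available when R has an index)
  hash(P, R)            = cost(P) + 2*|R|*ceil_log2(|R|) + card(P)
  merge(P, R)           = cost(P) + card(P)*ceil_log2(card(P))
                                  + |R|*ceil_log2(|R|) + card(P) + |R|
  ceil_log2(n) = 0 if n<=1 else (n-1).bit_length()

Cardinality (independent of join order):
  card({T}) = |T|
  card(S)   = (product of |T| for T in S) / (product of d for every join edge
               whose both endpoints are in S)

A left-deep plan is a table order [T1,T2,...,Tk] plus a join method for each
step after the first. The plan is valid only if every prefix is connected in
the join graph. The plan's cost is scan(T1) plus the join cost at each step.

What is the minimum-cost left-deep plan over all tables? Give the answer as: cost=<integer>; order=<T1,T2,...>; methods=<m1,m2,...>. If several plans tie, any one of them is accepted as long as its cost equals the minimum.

cost=3000; order=B,A,C; methods=hash,hash

Selinger DP (subsets sized 1..n):
  {B}: scan cost=200, card=200
  {A}: scan cost=40, card=40
  {C}: scan cost=80, card=80
  {AB}: card=1000; try (A,hash)→880, (B,nl_idx)→1360, (B,merge)→2120, (A,merge)→2280, (B,hash)→3280, (B,nl)→8040 …(+1); best=880 via (A,hash)
  {BC}: card=1600; try (C,hash)→1520, (B,nl_idx)→2320, (B,merge)→2520, (C,merge)→2640, (B,hash)→3360, (B,nl)→16080 …(+1); best=1520 via (C,hash)
  {ABC}: card=8000; try (C,hash)→3000, (A,hash)→3600, (C,merge)→12520, (A,merge)→21000, (A,nl)→65520, (C,nl)→80880; best=3000 via (C,hash)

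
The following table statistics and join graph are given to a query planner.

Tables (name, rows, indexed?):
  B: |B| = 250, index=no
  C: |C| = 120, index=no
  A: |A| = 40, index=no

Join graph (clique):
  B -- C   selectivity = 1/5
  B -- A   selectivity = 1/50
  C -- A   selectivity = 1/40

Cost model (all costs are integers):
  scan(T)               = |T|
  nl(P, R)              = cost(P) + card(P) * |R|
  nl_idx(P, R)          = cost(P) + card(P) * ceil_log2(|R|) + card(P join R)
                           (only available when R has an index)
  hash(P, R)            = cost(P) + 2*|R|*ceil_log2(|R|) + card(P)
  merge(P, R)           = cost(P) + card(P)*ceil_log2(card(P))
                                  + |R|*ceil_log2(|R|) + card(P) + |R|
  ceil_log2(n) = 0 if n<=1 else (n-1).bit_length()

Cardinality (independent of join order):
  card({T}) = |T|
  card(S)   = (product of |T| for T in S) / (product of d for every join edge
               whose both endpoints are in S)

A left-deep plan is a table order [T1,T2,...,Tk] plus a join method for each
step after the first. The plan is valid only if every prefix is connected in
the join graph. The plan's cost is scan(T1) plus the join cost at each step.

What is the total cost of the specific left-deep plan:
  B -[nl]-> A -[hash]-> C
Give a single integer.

step 1: scan B: cost=250, card=250
step 2: join A via nl
    card(P join A) = 250*40/(50) = 200
    cost = 250 + 250*40 = 10250
step 3: join C via hash
    card(P join C) = 200*120/(5*40) = 120
    cost = 10250 + 2*120*7 + 200 = 12130

12130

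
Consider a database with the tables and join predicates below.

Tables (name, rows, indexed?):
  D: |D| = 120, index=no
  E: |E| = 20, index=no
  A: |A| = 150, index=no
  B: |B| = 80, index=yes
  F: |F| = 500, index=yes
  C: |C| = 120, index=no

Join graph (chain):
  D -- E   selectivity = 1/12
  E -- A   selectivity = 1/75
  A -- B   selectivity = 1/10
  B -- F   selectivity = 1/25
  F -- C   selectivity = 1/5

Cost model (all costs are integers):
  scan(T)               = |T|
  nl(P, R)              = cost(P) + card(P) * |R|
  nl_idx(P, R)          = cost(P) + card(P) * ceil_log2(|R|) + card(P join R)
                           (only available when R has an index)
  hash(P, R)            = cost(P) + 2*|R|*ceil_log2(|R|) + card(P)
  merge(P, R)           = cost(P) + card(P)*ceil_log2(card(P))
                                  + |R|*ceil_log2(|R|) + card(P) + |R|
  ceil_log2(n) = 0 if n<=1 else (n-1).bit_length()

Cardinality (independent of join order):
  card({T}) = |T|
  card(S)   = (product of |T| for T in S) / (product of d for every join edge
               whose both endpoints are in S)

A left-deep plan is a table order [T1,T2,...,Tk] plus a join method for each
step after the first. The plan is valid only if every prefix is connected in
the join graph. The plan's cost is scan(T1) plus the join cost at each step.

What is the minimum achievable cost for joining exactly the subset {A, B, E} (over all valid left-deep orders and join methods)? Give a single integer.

Selinger DP over subsets of {A,B,E}:
  {E}: scan cost=20, card=20
  {A}: scan cost=150, card=150
  {B}: scan cost=80, card=80
  {AE}: card=40; try (E,hash)→500, (A,merge)→1490, (E,merge)→1620, (A,hash)→2440, (A,nl)→3020, (E,nl)→3150; best=500 via (E,hash)
  {AB}: card=1200; try (B,hash)→1420, (A,merge)→2070, (B,merge)→2140, (B,nl_idx)→2400, (A,hash)→2560, (A,nl)→12080 …(+1); best=1420 via (B,hash)
  {ABE}: card=320; try (B,nl_idx)→1100, (B,merge)→1420, (B,hash)→1660, (E,hash)→2820, (B,nl)→3700, (E,merge)→15940 …(+1); best=1100 via (B,nl_idx)

1100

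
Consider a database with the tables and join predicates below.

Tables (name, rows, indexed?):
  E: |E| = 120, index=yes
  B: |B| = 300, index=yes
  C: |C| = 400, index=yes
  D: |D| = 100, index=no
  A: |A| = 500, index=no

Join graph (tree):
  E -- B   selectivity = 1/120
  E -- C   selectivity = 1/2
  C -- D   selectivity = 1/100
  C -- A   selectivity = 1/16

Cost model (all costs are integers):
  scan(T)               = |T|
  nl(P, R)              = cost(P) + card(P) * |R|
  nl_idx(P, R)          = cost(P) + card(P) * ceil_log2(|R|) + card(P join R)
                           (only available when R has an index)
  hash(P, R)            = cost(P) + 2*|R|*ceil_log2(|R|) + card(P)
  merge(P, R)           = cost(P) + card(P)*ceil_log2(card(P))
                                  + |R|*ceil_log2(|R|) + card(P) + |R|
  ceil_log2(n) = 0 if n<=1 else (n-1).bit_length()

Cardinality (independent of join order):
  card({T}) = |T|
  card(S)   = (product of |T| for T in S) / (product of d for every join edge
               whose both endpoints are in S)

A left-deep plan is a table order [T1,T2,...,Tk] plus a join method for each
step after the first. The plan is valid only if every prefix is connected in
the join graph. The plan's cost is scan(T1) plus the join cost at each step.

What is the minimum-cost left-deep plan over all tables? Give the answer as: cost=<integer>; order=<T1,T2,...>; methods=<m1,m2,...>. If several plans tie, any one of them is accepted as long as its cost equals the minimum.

Selinger DP (subsets sized 1..n):
  {E}: scan cost=120, card=120
  {B}: scan cost=300, card=300
  {C}: scan cost=400, card=400
  {D}: scan cost=100, card=100
  {A}: scan cost=500, card=500
  {BE}: card=300; try (B,nl_idx)→1500, (E,hash)→2280, (E,nl_idx)→2700, (B,merge)→4080, (E,merge)→4260, (B,hash)→5640 …(+2); best=1500 via (B,nl_idx)
  {CE}: card=24000; try (E,hash)→2480, (C,merge)→5080, (E,merge)→5360, (C,hash)→7440, (C,nl_idx)→25200, (E,nl_idx)→27200 …(+2); best=2480 via (E,hash)
  {CD}: card=400; try (C,nl_idx)→1400, (D,hash)→2200, (C,merge)→4900, (D,merge)→5200, (C,hash)→7400, (C,nl)→40100 …(+1); best=1400 via (C,nl_idx)
  {AC}: card=12500; try (C,hash)→8200, (A,merge)→9400, (C,merge)→9500, (A,hash)→9800, (C,nl_idx)→17500, (A,nl)→200400 …(+1); best=8200 via (C,hash)
  {BCE}: card=60000; try (C,merge)→8500, (C,hash)→9000, (B,hash)→31880, (C,nl_idx)→64200, (C,nl)→121500, (B,nl_idx)→278480 …(+2); best=8500 via (C,merge)
  {CDE}: card=24000; try (E,hash)→3480, (E,merge)→6360, (D,hash)→27880, (E,nl_idx)→28200, (E,nl)→49400, (D,merge)→387280 …(+1); best=3480 via (E,hash)
  {ACE}: card=750000; try (E,hash)→22380, (A,hash)→35480, (E,merge)→196660, (A,merge)→391480, (E,nl_idx)→845700, (E,nl)→1508200 …(+1); best=22380 via (E,hash)
  {ACD}: card=12500; try (A,merge)→10400, (A,hash)→10800, (D,hash)→22100, (D,merge)→196500, (A,nl)→201400, (D,nl)→1258200; best=10400 via (A,merge)
  {BCDE}: card=60000; try (B,hash)→32880, (D,hash)→69900, (B,nl_idx)→279480, (B,merge)→390480, (D,merge)→1029300, (D,nl)→6008500 …(+1); best=32880 via (B,hash)
  {ABCE}: card=1875000; try (A,hash)→77500, (B,hash)→777780, (A,merge)→1033500, (B,nl_idx)→8647380, (B,merge)→15775380, (A,nl)→30008500 …(+1); best=77500 via (A,hash)
  {ACDE}: card=750000; try (E,hash)→24580, (A,hash)→36480, (E,merge)→198860, (A,merge)→392480, (D,hash)→773780, (E,nl_idx)→847900 …(+4); best=24580 via (E,hash)
  {ABCDE}: card=1875000; try (A,hash)→101880, (B,hash)→779980, (A,merge)→1057880, (D,hash)→1953900, (B,nl_idx)→8649580, (B,merge)→15777580 …(+4); best=101880 via (A,hash)

cost=101880; order=D,C,E,B,A; methods=nl_idx,hash,hash,hash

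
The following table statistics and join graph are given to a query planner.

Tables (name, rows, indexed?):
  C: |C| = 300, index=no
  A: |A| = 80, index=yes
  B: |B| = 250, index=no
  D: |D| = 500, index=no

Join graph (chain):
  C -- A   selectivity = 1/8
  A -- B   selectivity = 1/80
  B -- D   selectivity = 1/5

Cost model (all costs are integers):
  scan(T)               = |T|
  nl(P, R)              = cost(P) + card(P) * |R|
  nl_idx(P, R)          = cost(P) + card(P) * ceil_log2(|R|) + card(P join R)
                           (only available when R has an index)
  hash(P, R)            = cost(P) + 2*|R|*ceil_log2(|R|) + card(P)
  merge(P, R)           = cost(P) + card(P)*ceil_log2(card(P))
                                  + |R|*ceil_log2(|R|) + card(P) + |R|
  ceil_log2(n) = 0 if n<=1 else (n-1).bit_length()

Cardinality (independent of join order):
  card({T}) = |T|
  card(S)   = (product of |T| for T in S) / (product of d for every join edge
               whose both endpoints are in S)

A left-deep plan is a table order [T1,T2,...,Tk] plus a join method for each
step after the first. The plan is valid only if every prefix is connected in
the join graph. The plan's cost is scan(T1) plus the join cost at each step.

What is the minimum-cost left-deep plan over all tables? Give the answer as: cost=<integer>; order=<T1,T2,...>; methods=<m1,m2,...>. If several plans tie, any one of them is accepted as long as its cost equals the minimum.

Selinger DP (subsets sized 1..n):
  {C}: scan cost=300, card=300
  {A}: scan cost=80, card=80
  {B}: scan cost=250, card=250
  {D}: scan cost=500, card=500
  {AC}: card=3000; try (A,hash)→1720, (C,merge)→3720, (A,merge)→3940, (A,nl_idx)→5400, (C,hash)→5560, (C,nl)→24080 …(+1); best=1720 via (A,hash)
  {AB}: card=250; try (A,hash)→1620, (A,nl_idx)→2250, (B,merge)→2970, (A,merge)→3140, (B,hash)→4160, (B,nl)→20080 …(+1); best=1620 via (A,hash)
  {BD}: card=25000; try (B,hash)→5000, (D,merge)→7500, (B,merge)→7750, (D,hash)→9500, (D,nl)→125250, (B,nl)→125500; best=5000 via (B,hash)
  {ABC}: card=9375; try (C,merge)→6870, (C,hash)→7270, (B,hash)→8720, (B,merge)→42970, (C,nl)→76620, (B,nl)→751720; best=6870 via (C,merge)
  {ABD}: card=25000; try (D,merge)→8870, (D,hash)→10870, (A,hash)→31120, (D,nl)→126620, (A,nl_idx)→205000, (A,merge)→405640 …(+1); best=8870 via (D,merge)
  {ABCD}: card=937500; try (D,hash)→25245, (C,hash)→39270, (D,merge)→152495, (C,merge)→411870, (D,nl)→4694370, (C,nl)→7508870; best=25245 via (D,hash)

cost=25245; order=B,A,C,D; methods=hash,merge,hash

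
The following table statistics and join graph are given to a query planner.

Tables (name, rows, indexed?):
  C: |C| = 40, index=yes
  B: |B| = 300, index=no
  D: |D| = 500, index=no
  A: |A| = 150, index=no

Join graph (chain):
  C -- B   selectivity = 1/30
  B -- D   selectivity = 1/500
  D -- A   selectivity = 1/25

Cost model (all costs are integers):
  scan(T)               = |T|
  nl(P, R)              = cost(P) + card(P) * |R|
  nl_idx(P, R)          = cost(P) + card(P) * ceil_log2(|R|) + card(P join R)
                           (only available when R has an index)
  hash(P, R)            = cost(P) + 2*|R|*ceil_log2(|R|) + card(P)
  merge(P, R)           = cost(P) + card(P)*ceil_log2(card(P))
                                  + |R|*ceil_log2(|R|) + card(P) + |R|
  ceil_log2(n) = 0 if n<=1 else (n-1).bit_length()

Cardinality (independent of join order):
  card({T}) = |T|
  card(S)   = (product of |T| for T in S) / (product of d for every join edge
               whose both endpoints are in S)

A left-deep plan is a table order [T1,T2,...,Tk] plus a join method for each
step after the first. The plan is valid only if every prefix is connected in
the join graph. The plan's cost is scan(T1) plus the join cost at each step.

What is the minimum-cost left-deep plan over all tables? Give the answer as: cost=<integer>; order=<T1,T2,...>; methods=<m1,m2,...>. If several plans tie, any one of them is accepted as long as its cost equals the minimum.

cost=9980; order=D,B,C,A; methods=hash,hash,hash

Selinger DP (subsets sized 1..n):
  {C}: scan cost=40, card=40
  {B}: scan cost=300, card=300
  {D}: scan cost=500, card=500
  {A}: scan cost=150, card=150
  {BC}: card=400; try (C,hash)→1080, (C,nl_idx)→2500, (B,merge)→3320, (C,merge)→3580, (B,hash)→5480, (B,nl)→12040 …(+1); best=1080 via (C,hash)
  {BD}: card=300; try (B,hash)→6400, (D,merge)→8300, (B,merge)→8500, (D,hash)→9600, (D,nl)→150300, (B,nl)→150500; best=6400 via (B,hash)
  {AD}: card=3000; try (A,hash)→3400, (D,merge)→6500, (A,merge)→6850, (D,hash)→9300, (D,nl)→75150, (A,nl)→75500; best=3400 via (A,hash)
  {BCD}: card=400; try (C,hash)→7180, (C,nl_idx)→8600, (C,merge)→9680, (D,merge)→10080, (D,hash)→10480, (C,nl)→18400 …(+1); best=7180 via (C,hash)
  {ABD}: card=1800; try (A,hash)→9100, (A,merge)→10750, (B,hash)→11800, (B,merge)→45400, (A,nl)→51400, (B,nl)→903400; best=9100 via (A,hash)
  {ABCD}: card=2400; try (A,hash)→9980, (C,hash)→11380, (A,merge)→12530, (C,nl_idx)→22300, (C,merge)→30980, (A,nl)→67180 …(+1); best=9980 via (A,hash)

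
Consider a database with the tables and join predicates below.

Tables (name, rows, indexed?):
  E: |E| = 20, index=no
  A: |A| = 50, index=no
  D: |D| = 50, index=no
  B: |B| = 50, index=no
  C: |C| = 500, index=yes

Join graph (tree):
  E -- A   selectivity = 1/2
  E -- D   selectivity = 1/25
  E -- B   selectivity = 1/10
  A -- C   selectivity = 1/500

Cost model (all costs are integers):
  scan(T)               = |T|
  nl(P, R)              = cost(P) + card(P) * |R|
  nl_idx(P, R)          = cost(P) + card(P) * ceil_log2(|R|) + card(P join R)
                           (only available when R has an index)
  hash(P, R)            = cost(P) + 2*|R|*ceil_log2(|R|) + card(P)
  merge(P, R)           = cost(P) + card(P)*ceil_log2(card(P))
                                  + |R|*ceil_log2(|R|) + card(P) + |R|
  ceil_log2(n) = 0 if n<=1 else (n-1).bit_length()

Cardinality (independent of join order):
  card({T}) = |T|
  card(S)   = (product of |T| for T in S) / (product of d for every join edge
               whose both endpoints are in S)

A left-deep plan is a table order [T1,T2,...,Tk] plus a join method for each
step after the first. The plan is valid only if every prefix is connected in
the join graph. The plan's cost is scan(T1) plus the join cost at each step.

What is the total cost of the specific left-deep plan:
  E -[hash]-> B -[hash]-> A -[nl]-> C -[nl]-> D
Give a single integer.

step 1: scan E: cost=20, card=20
step 2: join B via hash
    card(P join B) = 20*50/(10) = 100
    cost = 20 + 2*50*6 + 20 = 640
step 3: join A via hash
    card(P join A) = 100*50/(2) = 2500
    cost = 640 + 2*50*6 + 100 = 1340
step 4: join C via nl
    card(P join C) = 2500*500/(500) = 2500
    cost = 1340 + 2500*500 = 1251340
step 5: join D via nl
    card(P join D) = 2500*50/(25) = 5000
    cost = 1251340 + 2500*50 = 1376340

1376340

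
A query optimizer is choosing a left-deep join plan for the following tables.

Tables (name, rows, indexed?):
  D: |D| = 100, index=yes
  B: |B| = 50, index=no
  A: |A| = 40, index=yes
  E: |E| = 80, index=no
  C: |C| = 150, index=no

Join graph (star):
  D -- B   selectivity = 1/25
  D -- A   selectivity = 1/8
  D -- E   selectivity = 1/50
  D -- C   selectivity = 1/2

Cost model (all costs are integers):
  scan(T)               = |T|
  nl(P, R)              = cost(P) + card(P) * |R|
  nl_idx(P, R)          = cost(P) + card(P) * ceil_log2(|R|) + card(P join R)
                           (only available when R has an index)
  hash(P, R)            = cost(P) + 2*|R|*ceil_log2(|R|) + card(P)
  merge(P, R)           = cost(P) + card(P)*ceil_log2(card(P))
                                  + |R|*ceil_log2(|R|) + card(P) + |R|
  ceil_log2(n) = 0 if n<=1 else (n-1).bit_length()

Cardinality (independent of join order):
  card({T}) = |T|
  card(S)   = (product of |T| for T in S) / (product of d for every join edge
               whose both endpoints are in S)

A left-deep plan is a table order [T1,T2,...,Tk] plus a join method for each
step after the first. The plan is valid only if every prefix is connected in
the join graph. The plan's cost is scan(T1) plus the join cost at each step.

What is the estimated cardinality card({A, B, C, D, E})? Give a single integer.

120000

Tables in S: A(40), B(50), C(150), D(100), E(80)
Edges inside S: D-B(d=25), D-A(d=8), D-E(d=50), D-C(d=2)
numerator = 40 * 50 * 150 * 100 * 80 = 2400000000
denominator = 25 * 8 * 50 * 2 = 20000
card(S) = 2400000000 / 20000 = 120000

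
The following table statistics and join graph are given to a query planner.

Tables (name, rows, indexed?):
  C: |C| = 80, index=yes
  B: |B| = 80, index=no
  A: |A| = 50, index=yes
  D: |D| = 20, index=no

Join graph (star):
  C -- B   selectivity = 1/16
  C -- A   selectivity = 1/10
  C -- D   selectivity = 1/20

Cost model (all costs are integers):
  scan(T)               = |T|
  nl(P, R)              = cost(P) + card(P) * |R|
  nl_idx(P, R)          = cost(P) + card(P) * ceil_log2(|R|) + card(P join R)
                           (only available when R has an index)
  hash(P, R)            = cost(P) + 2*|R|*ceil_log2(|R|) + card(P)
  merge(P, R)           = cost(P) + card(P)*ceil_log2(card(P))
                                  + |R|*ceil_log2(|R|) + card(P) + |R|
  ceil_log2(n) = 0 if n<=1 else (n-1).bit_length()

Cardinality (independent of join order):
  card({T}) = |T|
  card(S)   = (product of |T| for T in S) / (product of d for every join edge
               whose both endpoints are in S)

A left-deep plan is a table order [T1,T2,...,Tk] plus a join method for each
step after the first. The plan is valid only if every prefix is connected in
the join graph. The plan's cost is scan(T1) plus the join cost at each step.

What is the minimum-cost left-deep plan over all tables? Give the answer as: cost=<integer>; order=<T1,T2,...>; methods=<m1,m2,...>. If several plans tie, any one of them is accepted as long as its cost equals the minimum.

cost=2440; order=D,C,A,B; methods=nl_idx,hash,hash

Selinger DP (subsets sized 1..n):
  {C}: scan cost=80, card=80
  {B}: scan cost=80, card=80
  {A}: scan cost=50, card=50
  {D}: scan cost=20, card=20
  {BC}: card=400; try (C,nl_idx)→1040, (C,hash)→1280, (B,hash)→1280, (C,merge)→1360, (B,merge)→1360, (C,nl)→6480 …(+1); best=1040 via (C,nl_idx)
  {AC}: card=400; try (A,hash)→760, (C,nl_idx)→800, (A,nl_idx)→960, (C,merge)→1040, (A,merge)→1070, (C,hash)→1220 …(+2); best=760 via (A,hash)
  {CD}: card=80; try (C,nl_idx)→240, (D,hash)→360, (C,merge)→780, (D,merge)→840, (C,hash)→1160, (C,nl)→1620 …(+1); best=240 via (C,nl_idx)
  {ABC}: card=2000; try (A,hash)→2040, (B,hash)→2280, (A,merge)→5390, (B,merge)→5400, (A,nl_idx)→5440, (A,nl)→21040 …(+1); best=2040 via (A,hash)
  {BCD}: card=400; try (B,hash)→1440, (B,merge)→1520, (D,hash)→1640, (D,merge)→5160, (B,nl)→6640, (D,nl)→9040; best=1440 via (B,hash)
  {ACD}: card=400; try (A,hash)→920, (A,nl_idx)→1120, (A,merge)→1230, (D,hash)→1360, (A,nl)→4240, (D,merge)→4880 …(+1); best=920 via (A,hash)
  {ABCD}: card=2000; try (B,hash)→2440, (A,hash)→2440, (D,hash)→4240, (B,merge)→5560, (A,merge)→5790, (A,nl_idx)→5840 …(+4); best=2440 via (B,hash)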